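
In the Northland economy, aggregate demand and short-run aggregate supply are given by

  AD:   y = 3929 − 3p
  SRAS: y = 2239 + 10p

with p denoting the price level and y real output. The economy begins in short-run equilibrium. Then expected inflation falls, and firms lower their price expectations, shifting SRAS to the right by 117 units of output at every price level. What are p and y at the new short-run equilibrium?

This is a positive supply shock: SRAS shifts right.
New SRAS: y = 2356 + 10p.
Set AD = SRAS: 3929 − 3p = 2356 + 10p, so 1573 = 13p and p = 121.
y = 3929 − 3·121 = 3566.

p = 121, y = 3566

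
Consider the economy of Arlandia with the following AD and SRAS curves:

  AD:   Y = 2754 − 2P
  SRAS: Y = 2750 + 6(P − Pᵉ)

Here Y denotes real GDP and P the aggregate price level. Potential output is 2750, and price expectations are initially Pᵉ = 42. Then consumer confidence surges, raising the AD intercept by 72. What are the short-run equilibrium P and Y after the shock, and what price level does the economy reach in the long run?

AD shifts right: new AD is Y = 2826 − 2P. With Pᵉ = 42, SRAS is Y = 2498 + 6P.
Short run: 2826 − 2P = 2498 + 6P gives 328 = 8P, so P = 41 and Y = 2826 − 2·41 = 2744.
Y = 2744 is below potential 2750; expectations adjust and SRAS shifts right until Y = 2750.
Long run: on the new AD curve, 2750 = 2826 − 2P gives P = 38.

Short run: P = 41, Y = 2744. Long run: P = 38.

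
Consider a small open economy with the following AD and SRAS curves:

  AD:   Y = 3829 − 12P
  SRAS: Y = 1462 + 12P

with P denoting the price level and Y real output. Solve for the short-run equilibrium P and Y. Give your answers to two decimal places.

Set AD = SRAS: 3829 − 12P = 1462 + 12P, so 2367 = 24P and P = 98.63.
Substituting into AD, Y = 3829 − 12P = 2645.50.

P = 98.63, Y = 2645.50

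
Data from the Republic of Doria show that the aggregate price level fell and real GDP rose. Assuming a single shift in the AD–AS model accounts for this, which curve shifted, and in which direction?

P fell and Y rose. An AD shift moves P and Y in the same direction; an SRAS shift moves them in opposite directions.
Here P and Y moved in opposite directions, so the SRAS curve shifted.
Since Y rose, SRAS shifted right.

SRAS shifted right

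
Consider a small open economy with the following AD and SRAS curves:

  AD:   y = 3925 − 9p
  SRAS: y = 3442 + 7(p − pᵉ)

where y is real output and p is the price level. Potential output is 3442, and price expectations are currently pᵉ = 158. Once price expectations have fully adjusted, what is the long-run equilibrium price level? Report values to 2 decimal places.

Short run: with pᵉ = 158, SRAS is y = 2336 + 7p. Setting AD = SRAS gives 1589 = 16p, so p = 99.31 and y = 3925 − 9p = 3031.19.
Output 3031.19 is below potential 3442, so over time expected prices fall and SRAS shifts right until y returns to 3442.
Long run: y = 3442 on the AD curve gives 3442 = 3925 − 9p, so p = 53.67.

Long-run p = 53.67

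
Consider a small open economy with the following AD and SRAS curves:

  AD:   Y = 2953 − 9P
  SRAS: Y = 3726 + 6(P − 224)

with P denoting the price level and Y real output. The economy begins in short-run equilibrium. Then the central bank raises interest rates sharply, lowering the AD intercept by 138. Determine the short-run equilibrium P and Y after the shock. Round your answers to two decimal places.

This is a negative demand shock: AD shifts left.
New AD: Y = 2815 − 9P.
SRAS can be written Y = 2382 + 6P.
Set AD = SRAS: 2815 − 9P = 2382 + 6P, so 433 = 15P and P = 28.87.
Substituting into AD, Y = 2555.20.

P = 28.87, Y = 2555.20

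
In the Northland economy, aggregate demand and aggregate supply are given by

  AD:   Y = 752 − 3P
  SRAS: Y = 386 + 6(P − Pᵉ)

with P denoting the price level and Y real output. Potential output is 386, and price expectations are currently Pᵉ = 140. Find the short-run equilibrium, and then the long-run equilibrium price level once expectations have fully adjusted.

Short run: with Pᵉ = 140, SRAS is Y = 6P − 454. Setting AD = SRAS gives 1206 = 9P, so P = 134 and Y = 752 − 3·134 = 350.
Output 350 is below potential 386, so over time expected prices fall and SRAS shifts right until Y returns to 386.
Long run: Y = 386 on the AD curve gives 386 = 752 − 3P, so P = 122.

Short run: P = 134, Y = 350. Long run: P = 122.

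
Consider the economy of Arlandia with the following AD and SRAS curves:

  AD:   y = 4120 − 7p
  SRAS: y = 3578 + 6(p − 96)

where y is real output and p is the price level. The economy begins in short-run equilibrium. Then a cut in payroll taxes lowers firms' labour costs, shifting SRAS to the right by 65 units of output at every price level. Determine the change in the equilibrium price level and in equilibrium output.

Δp = -5, Δy = +35

This is a positive supply shock: SRAS shifts right.
New SRAS: y = 3067 + 6p.
Set AD = SRAS: 4120 − 7p = 3067 + 6p, so 1053 = 13p and p = 81.
y = 4120 − 7·81 = 3553.
Initially p = 86, y = 3518, so Δp = -5 and Δy = +35.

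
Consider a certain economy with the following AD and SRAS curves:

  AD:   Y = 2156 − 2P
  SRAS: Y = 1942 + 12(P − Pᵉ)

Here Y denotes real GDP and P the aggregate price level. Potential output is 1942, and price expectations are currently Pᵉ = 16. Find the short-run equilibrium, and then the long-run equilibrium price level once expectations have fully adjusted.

Short run: with Pᵉ = 16, SRAS is Y = 1750 + 12P. Setting AD = SRAS gives 406 = 14P, so P = 29 and Y = 2156 − 2·29 = 2098.
Output 2098 is above potential 1942, so over time expected prices rise and SRAS shifts left until Y returns to 1942.
Long run: Y = 1942 on the AD curve gives 1942 = 2156 − 2P, so P = 107.

Short run: P = 29, Y = 2098. Long run: P = 107.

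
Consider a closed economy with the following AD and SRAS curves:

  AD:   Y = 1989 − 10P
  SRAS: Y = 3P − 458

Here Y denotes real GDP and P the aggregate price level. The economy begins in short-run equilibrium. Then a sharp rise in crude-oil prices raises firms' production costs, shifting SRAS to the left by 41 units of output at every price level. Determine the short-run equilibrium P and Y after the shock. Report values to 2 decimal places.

P = 191.38, Y = 75.15

This is a negative supply shock: SRAS shifts left.
New SRAS: Y = 3P − 499.
Set AD = SRAS: 1989 − 10P = 3P − 499, so 2488 = 13P and P = 191.38.
Substituting into AD, Y = 75.15.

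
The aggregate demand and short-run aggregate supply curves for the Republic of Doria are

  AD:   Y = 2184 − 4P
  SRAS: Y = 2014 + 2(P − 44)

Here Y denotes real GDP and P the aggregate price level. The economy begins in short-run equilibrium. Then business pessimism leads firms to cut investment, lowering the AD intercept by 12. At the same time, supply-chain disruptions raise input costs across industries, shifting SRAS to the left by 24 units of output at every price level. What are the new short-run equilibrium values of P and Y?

P = 45, Y = 1992

After both shocks: AD is Y = 2172 − 4P and SRAS is Y = 1902 + 2P.
Setting them equal: 270 = 6P, so P = 45.
Y = 2172 − 4·45 = 1992.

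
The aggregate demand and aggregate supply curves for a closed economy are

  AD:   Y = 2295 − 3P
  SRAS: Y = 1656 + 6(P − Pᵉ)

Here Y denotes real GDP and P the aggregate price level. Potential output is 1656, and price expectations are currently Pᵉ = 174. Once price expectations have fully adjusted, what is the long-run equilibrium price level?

Short run: with Pᵉ = 174, SRAS is Y = 612 + 6P. Setting AD = SRAS gives 1683 = 9P, so P = 187 and Y = 2295 − 3·187 = 1734.
Output 1734 is above potential 1656, so over time expected prices rise and SRAS shifts left until Y returns to 1656.
Long run: Y = 1656 on the AD curve gives 1656 = 2295 − 3P, so P = 213.

Long-run P = 213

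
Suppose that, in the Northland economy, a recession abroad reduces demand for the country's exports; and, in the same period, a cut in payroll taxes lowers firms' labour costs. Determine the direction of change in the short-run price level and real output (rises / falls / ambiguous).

Price level: falls; output: ambiguous

The first event is a negative demand shock: AD shifts left, which by itself pushes P down and Y down.
The second is a favourable supply shock: SRAS shifts right, which by itself pushes P down and Y up.
Both shocks push P down, so P falls. The two shocks push Y in opposite directions, so the effect on Y is ambiguous.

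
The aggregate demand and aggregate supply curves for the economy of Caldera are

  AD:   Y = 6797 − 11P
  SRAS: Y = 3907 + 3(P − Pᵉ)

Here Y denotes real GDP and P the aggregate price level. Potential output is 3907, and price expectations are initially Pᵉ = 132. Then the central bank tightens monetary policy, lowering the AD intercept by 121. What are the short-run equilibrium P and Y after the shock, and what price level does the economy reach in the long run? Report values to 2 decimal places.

AD shifts left: new AD is Y = 6676 − 11P. With Pᵉ = 132, SRAS is Y = 3511 + 3P.
Short run: 6676 − 11P = 3511 + 3P gives 3165 = 14P, so P = 226.07 and Y = 6676 − 11P = 4189.21.
Y = 4189.21 is above potential 3907; expectations adjust and SRAS shifts left until Y = 3907.
Long run: on the new AD curve, 3907 = 6676 − 11P gives P = 251.73.

Short run: P = 226.07, Y = 4189.21. Long run: P = 251.73.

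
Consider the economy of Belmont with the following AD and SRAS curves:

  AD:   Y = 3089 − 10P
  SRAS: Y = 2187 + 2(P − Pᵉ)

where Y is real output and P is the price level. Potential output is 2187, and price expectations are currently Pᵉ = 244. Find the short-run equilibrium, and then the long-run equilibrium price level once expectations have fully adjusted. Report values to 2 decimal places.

Short run: P = 115.83, Y = 1930.67. Long run: P = 90.20.

Short run: with Pᵉ = 244, SRAS is Y = 1699 + 2P. Setting AD = SRAS gives 1390 = 12P, so P = 115.83 and Y = 3089 − 10P = 1930.67.
Output 1930.67 is below potential 2187, so over time expected prices fall and SRAS shifts right until Y returns to 2187.
Long run: Y = 2187 on the AD curve gives 2187 = 3089 − 10P, so P = 90.20.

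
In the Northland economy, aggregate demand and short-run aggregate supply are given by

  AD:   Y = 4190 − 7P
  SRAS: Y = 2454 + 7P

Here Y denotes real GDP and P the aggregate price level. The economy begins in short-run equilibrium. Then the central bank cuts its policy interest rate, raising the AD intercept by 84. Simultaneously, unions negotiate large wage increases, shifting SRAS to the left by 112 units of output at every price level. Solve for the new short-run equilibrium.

After both shocks: AD is Y = 4274 − 7P and SRAS is Y = 2342 + 7P.
Setting them equal: 1932 = 14P, so P = 138.
Y = 4274 − 7·138 = 3308.

P = 138, Y = 3308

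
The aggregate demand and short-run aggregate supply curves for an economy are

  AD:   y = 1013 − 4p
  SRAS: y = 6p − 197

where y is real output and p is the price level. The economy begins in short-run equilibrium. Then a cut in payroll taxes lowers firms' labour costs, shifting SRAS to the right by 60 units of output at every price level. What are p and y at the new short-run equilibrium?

This is a positive supply shock: SRAS shifts right.
New SRAS: y = 6p − 137.
Set AD = SRAS: 1013 − 4p = 6p − 137, so 1150 = 10p and p = 115.
y = 1013 − 4·115 = 553.

p = 115, y = 553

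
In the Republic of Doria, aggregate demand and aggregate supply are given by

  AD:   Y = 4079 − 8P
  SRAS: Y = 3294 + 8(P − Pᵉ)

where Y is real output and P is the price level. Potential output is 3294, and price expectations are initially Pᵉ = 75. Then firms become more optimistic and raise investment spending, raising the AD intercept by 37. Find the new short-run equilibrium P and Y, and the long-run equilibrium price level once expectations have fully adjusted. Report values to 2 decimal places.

Short run: P = 88.88, Y = 3405.00. Long run: P = 102.75.

AD shifts right: new AD is Y = 4116 − 8P. With Pᵉ = 75, SRAS is Y = 2694 + 8P.
Short run: 4116 − 8P = 2694 + 8P gives 1422 = 16P, so P = 88.88 and Y = 4116 − 8P = 3405.00.
Y = 3405.00 is above potential 3294; expectations adjust and SRAS shifts left until Y = 3294.
Long run: on the new AD curve, 3294 = 4116 − 8P gives P = 102.75.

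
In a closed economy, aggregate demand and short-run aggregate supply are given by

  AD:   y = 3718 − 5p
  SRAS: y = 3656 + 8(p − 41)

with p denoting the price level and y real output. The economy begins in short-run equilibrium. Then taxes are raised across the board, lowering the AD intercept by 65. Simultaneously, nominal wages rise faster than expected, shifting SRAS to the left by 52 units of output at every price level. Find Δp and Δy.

After both shocks: AD is y = 3653 − 5p and SRAS is y = 3276 + 8p.
Setting them equal: 377 = 13p, so p = 29.
y = 3653 − 5·29 = 3508.
Initially p = 30, y = 3568, so Δp = -1 and Δy = -60.

Δp = -1, Δy = -60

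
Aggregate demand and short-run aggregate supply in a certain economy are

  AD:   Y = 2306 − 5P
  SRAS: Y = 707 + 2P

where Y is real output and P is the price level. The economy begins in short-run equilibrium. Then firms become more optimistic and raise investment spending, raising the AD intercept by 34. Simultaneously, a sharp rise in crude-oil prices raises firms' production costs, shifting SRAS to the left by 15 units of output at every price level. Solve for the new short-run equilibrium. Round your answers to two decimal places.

After both shocks: AD is Y = 2340 − 5P and SRAS is Y = 692 + 2P.
Setting them equal: 1648 = 7P, so P = 235.43.
Substituting into AD, Y = 1162.86.

P = 235.43, Y = 1162.86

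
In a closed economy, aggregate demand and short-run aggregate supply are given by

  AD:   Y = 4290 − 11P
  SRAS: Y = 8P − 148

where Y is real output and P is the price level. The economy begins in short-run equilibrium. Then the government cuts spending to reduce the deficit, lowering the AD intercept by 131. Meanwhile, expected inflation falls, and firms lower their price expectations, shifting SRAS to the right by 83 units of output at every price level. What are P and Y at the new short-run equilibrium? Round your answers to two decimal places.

P = 222.32, Y = 1713.53

After both shocks: AD is Y = 4159 − 11P and SRAS is Y = 8P − 65.
Setting them equal: 4224 = 19P, so P = 222.32.
Substituting into AD, Y = 1713.53.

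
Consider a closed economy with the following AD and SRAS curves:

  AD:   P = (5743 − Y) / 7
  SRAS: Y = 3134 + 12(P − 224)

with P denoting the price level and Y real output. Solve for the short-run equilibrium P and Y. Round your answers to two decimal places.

Write SRAS as Y = 3134 + 12P − 2688 = 446 + 12P.
Rearrange AD to Y = 5743 − 7P.
Set AD = SRAS: 5743 − 7P = 446 + 12P, so 5297 = 19P and P = 278.79.
Substituting into AD, Y = 5743 − 7P = 3791.47.

P = 278.79, Y = 3791.47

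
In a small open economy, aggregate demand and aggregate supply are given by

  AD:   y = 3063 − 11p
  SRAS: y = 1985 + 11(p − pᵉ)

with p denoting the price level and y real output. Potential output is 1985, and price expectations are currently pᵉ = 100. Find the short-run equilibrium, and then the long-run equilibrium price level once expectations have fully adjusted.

Short run: p = 99, y = 1974. Long run: p = 98.

Short run: with pᵉ = 100, SRAS is y = 885 + 11p. Setting AD = SRAS gives 2178 = 22p, so p = 99 and y = 3063 − 11·99 = 1974.
Output 1974 is below potential 1985, so over time expected prices fall and SRAS shifts right until y returns to 1985.
Long run: y = 1985 on the AD curve gives 1985 = 3063 − 11p, so p = 98.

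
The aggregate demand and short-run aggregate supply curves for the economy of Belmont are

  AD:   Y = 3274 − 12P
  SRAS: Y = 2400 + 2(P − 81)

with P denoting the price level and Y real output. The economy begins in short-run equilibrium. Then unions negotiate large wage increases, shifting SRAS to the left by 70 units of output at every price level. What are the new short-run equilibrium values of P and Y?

This is a negative supply shock: SRAS shifts left.
New SRAS: Y = 2168 + 2P.
Set AD = SRAS: 3274 − 12P = 2168 + 2P, so 1106 = 14P and P = 79.
Y = 3274 − 12·79 = 2326.

P = 79, Y = 2326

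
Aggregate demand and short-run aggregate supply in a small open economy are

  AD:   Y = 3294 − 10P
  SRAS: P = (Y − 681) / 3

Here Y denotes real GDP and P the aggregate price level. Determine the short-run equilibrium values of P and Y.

Rearrange SRAS to Y = 681 + 3P.
Set AD = SRAS: 3294 − 10P = 681 + 3P, so 2613 = 13P and P = 201.
Then Y = 3294 − 10·201 = 1284.

P = 201, Y = 1284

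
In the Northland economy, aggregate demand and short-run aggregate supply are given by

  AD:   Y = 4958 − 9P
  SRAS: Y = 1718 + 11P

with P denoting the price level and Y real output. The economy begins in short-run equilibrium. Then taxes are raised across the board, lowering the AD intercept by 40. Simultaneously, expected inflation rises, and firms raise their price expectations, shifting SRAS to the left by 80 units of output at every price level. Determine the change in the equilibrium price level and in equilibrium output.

ΔP = +2, ΔY = -58

After both shocks: AD is Y = 4918 − 9P and SRAS is Y = 1638 + 11P.
Setting them equal: 3280 = 20P, so P = 164.
Y = 4918 − 9·164 = 3442.
Initially P = 162, Y = 3500, so ΔP = +2 and ΔY = -58.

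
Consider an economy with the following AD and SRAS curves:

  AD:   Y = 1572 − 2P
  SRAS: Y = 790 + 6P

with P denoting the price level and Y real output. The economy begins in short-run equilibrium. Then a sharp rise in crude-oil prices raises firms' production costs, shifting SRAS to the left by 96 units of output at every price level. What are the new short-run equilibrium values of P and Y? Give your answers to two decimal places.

P = 109.75, Y = 1352.50

This is a negative supply shock: SRAS shifts left.
New SRAS: Y = 694 + 6P.
Set AD = SRAS: 1572 − 2P = 694 + 6P, so 878 = 8P and P = 109.75.
Substituting into AD, Y = 1352.50.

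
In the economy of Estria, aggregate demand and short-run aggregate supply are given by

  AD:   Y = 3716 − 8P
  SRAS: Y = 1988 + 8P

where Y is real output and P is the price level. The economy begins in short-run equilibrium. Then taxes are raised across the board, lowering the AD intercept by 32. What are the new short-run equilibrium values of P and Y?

This is a negative demand shock: AD shifts left.
New AD: Y = 3684 − 8P.
Set AD = SRAS: 3684 − 8P = 1988 + 8P, so 1696 = 16P and P = 106.
Y = 3684 − 8·106 = 2836.

P = 106, Y = 2836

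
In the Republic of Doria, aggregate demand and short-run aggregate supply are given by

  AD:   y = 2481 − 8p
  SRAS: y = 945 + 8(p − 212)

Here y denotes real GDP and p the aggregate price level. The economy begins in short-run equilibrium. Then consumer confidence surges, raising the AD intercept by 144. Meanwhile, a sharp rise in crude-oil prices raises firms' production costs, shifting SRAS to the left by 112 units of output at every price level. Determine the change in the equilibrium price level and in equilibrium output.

After both shocks: AD is y = 2625 − 8p and SRAS is y = 8p − 863.
Setting them equal: 3488 = 16p, so p = 218.
y = 2625 − 8·218 = 881.
Initially p = 202, y = 865, so Δp = +16 and Δy = +16.

Δp = +16, Δy = +16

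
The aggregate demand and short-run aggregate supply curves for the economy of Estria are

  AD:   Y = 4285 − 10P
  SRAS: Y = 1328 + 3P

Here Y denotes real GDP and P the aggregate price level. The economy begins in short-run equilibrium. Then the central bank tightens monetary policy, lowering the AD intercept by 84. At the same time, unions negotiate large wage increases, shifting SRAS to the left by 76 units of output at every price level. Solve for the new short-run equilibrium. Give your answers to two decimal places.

After both shocks: AD is Y = 4201 − 10P and SRAS is Y = 1252 + 3P.
Setting them equal: 2949 = 13P, so P = 226.85.
Substituting into AD, Y = 1932.54.

P = 226.85, Y = 1932.54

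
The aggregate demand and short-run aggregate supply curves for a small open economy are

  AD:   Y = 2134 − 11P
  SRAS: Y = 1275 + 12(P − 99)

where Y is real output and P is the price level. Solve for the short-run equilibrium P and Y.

Write SRAS as Y = 1275 + 12P − 1188 = 87 + 12P.
Set AD = SRAS: 2134 − 11P = 87 + 12P, so 2047 = 23P and P = 89.
Then Y = 2134 − 11·89 = 1155.

P = 89, Y = 1155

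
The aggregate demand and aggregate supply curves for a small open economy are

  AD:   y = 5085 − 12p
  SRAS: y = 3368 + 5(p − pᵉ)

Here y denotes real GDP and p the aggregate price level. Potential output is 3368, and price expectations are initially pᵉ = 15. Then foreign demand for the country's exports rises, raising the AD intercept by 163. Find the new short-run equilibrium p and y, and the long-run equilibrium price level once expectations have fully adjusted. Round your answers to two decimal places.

AD shifts right: new AD is y = 5248 − 12p. With pᵉ = 15, SRAS is y = 3293 + 5p.
Short run: 5248 − 12p = 3293 + 5p gives 1955 = 17p, so p = 115.00 and y = 5248 − 12p = 3868.00.
y = 3868.00 is above potential 3368; expectations adjust and SRAS shifts left until y = 3368.
Long run: on the new AD curve, 3368 = 5248 − 12p gives p = 156.67.

Short run: p = 115.00, y = 3868.00. Long run: p = 156.67.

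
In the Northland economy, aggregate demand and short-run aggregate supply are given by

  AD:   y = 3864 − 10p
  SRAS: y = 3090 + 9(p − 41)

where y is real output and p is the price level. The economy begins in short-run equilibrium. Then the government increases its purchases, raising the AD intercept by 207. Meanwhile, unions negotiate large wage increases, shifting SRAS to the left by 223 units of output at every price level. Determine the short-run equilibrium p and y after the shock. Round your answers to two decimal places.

p = 82.79, y = 3243.11

After both shocks: AD is y = 4071 − 10p and SRAS is y = 2498 + 9p.
Setting them equal: 1573 = 19p, so p = 82.79.
Substituting into AD, y = 3243.11.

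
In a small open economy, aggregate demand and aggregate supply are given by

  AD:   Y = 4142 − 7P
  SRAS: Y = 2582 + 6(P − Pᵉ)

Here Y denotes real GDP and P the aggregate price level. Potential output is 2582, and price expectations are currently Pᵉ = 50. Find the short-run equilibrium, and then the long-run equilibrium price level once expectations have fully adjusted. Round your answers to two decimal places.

Short run: with Pᵉ = 50, SRAS is Y = 2282 + 6P. Setting AD = SRAS gives 1860 = 13P, so P = 143.08 and Y = 4142 − 7P = 3140.46.
Output 3140.46 is above potential 2582, so over time expected prices rise and SRAS shifts left until Y returns to 2582.
Long run: Y = 2582 on the AD curve gives 2582 = 4142 − 7P, so P = 222.86.

Short run: P = 143.08, Y = 3140.46. Long run: P = 222.86.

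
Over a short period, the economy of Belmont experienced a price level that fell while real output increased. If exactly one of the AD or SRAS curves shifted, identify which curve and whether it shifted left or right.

P fell and Y rose. An AD shift moves P and Y in the same direction; an SRAS shift moves them in opposite directions.
Here P and Y moved in opposite directions, so the SRAS curve shifted.
Since Y rose, SRAS shifted right.

SRAS shifted right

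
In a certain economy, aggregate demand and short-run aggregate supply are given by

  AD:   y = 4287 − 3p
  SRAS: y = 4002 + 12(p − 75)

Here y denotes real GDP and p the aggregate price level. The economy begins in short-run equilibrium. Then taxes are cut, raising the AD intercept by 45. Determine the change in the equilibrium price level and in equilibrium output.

This is a positive demand shock: AD shifts right.
New AD: y = 4332 − 3p.
SRAS can be written y = 3102 + 12p.
Set AD = SRAS: 4332 − 3p = 3102 + 12p, so 1230 = 15p and p = 82.
y = 4332 − 3·82 = 4086.
Initially p = 79, y = 4050, so Δp = +3 and Δy = +36.

Δp = +3, Δy = +36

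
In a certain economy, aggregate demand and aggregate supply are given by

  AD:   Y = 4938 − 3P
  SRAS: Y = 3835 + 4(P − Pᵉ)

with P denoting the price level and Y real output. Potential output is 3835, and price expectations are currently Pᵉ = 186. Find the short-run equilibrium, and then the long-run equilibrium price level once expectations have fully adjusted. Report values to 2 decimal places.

Short run: P = 263.86, Y = 4146.43. Long run: P = 367.67.

Short run: with Pᵉ = 186, SRAS is Y = 3091 + 4P. Setting AD = SRAS gives 1847 = 7P, so P = 263.86 and Y = 4938 − 3P = 4146.43.
Output 4146.43 is above potential 3835, so over time expected prices rise and SRAS shifts left until Y returns to 3835.
Long run: Y = 3835 on the AD curve gives 3835 = 4938 − 3P, so P = 367.67.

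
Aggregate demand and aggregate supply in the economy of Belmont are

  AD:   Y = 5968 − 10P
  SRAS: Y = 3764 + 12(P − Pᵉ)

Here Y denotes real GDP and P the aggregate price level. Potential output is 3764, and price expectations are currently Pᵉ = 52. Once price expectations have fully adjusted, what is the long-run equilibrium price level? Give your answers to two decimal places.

Long-run P = 220.40

Short run: with Pᵉ = 52, SRAS is Y = 3140 + 12P. Setting AD = SRAS gives 2828 = 22P, so P = 128.55 and Y = 5968 − 10P = 4682.55.
Output 4682.55 is above potential 3764, so over time expected prices rise and SRAS shifts left until Y returns to 3764.
Long run: Y = 3764 on the AD curve gives 3764 = 5968 − 10P, so P = 220.40.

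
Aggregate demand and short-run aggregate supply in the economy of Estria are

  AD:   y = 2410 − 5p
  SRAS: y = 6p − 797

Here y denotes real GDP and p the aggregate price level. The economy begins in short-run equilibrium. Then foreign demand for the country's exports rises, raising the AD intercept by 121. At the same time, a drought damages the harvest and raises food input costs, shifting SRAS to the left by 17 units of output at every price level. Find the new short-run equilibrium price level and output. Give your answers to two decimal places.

p = 304.09, y = 1010.55

After both shocks: AD is y = 2531 − 5p and SRAS is y = 6p − 814.
Setting them equal: 3345 = 11p, so p = 304.09.
Substituting into AD, y = 1010.55.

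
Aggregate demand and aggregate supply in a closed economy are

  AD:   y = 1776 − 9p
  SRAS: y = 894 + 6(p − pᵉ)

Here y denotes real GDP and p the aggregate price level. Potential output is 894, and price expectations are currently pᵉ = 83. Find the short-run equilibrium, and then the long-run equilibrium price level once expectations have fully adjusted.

Short run: p = 92, y = 948. Long run: p = 98.

Short run: with pᵉ = 83, SRAS is y = 396 + 6p. Setting AD = SRAS gives 1380 = 15p, so p = 92 and y = 1776 − 9·92 = 948.
Output 948 is above potential 894, so over time expected prices rise and SRAS shifts left until y returns to 894.
Long run: y = 894 on the AD curve gives 894 = 1776 − 9p, so p = 98.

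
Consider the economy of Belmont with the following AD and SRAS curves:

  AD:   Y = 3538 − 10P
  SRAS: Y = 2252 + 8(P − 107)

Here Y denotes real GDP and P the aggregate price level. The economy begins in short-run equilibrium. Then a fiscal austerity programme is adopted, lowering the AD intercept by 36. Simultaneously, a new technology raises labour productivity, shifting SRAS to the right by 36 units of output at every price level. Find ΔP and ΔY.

After both shocks: AD is Y = 3502 − 10P and SRAS is Y = 1432 + 8P.
Setting them equal: 2070 = 18P, so P = 115.
Y = 3502 − 10·115 = 2352.
Initially P = 119, Y = 2348, so ΔP = -4 and ΔY = +4.

ΔP = -4, ΔY = +4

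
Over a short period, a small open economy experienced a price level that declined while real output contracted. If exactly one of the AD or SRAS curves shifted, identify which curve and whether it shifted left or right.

P fell and Y fell. An AD shift moves P and Y in the same direction; an SRAS shift moves them in opposite directions.
Here P and Y moved in the same direction, so the AD curve shifted.
Since Y fell, AD shifted left.

AD shifted left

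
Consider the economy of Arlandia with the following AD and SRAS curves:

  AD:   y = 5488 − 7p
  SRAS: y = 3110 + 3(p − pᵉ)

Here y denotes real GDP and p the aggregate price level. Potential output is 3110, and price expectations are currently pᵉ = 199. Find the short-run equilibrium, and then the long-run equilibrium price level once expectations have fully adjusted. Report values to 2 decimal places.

Short run: p = 297.50, y = 3405.50. Long run: p = 339.71.

Short run: with pᵉ = 199, SRAS is y = 2513 + 3p. Setting AD = SRAS gives 2975 = 10p, so p = 297.50 and y = 5488 − 7p = 3405.50.
Output 3405.50 is above potential 3110, so over time expected prices rise and SRAS shifts left until y returns to 3110.
Long run: y = 3110 on the AD curve gives 3110 = 5488 − 7p, so p = 339.71.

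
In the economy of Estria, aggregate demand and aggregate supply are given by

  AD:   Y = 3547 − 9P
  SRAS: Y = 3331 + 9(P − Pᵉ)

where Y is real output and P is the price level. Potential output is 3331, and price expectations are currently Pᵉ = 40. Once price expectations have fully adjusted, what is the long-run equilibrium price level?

Short run: with Pᵉ = 40, SRAS is Y = 2971 + 9P. Setting AD = SRAS gives 576 = 18P, so P = 32 and Y = 3547 − 9·32 = 3259.
Output 3259 is below potential 3331, so over time expected prices fall and SRAS shifts right until Y returns to 3331.
Long run: Y = 3331 on the AD curve gives 3331 = 3547 − 9P, so P = 24.

Long-run P = 24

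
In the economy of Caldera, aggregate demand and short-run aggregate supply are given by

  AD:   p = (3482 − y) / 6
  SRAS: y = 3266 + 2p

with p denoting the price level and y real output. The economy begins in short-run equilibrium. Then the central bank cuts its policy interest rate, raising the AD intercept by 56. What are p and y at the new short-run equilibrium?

p = 34, y = 3334

This is a positive demand shock: AD shifts right.
New AD: y = 3538 − 6p.
Set AD = SRAS: 3538 − 6p = 3266 + 2p, so 272 = 8p and p = 34.
y = 3538 − 6·34 = 3334.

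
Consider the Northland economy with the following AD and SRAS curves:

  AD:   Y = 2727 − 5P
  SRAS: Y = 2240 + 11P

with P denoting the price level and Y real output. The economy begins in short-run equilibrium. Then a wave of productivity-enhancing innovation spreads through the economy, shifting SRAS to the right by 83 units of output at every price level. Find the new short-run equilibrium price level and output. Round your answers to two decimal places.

This is a positive supply shock: SRAS shifts right.
New SRAS: Y = 2323 + 11P.
Set AD = SRAS: 2727 − 5P = 2323 + 11P, so 404 = 16P and P = 25.25.
Substituting into AD, Y = 2600.75.

P = 25.25, Y = 2600.75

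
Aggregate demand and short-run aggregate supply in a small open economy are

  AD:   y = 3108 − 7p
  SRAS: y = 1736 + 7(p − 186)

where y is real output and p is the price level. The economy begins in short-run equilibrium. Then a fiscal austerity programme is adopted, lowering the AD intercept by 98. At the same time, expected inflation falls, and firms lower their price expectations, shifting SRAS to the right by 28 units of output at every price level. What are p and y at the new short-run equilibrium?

p = 182, y = 1736

After both shocks: AD is y = 3010 − 7p and SRAS is y = 462 + 7p.
Setting them equal: 2548 = 14p, so p = 182.
y = 3010 − 7·182 = 1736.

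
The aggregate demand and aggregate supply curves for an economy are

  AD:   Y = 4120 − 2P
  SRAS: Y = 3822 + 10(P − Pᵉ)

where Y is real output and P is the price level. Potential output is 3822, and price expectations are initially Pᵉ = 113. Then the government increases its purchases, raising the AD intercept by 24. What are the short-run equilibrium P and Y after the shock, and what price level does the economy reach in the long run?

AD shifts right: new AD is Y = 4144 − 2P. With Pᵉ = 113, SRAS is Y = 2692 + 10P.
Short run: 4144 − 2P = 2692 + 10P gives 1452 = 12P, so P = 121 and Y = 4144 − 2·121 = 3902.
Y = 3902 is above potential 3822; expectations adjust and SRAS shifts left until Y = 3822.
Long run: on the new AD curve, 3822 = 4144 − 2P gives P = 161.

Short run: P = 121, Y = 3902. Long run: P = 161.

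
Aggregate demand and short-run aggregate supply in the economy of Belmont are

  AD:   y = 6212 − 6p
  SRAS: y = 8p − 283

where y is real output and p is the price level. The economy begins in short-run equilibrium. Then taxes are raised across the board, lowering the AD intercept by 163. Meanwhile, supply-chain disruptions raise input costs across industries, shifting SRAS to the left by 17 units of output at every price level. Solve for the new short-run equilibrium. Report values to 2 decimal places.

p = 453.50, y = 3328.00

After both shocks: AD is y = 6049 − 6p and SRAS is y = 8p − 300.
Setting them equal: 6349 = 14p, so p = 453.50.
Substituting into AD, y = 3328.00.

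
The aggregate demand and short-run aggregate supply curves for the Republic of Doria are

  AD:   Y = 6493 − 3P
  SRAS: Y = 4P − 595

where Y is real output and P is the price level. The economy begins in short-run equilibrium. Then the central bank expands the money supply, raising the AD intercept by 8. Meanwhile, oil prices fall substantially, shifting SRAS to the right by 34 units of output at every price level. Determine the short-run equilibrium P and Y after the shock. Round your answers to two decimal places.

After both shocks: AD is Y = 6501 − 3P and SRAS is Y = 4P − 561.
Setting them equal: 7062 = 7P, so P = 1008.86.
Substituting into AD, Y = 3474.43.

P = 1008.86, Y = 3474.43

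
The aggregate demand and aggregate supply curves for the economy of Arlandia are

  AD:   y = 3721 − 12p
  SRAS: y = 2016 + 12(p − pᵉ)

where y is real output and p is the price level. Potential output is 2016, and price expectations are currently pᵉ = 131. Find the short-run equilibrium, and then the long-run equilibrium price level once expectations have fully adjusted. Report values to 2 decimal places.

Short run: p = 136.54, y = 2082.50. Long run: p = 142.08.

Short run: with pᵉ = 131, SRAS is y = 444 + 12p. Setting AD = SRAS gives 3277 = 24p, so p = 136.54 and y = 3721 − 12p = 2082.50.
Output 2082.50 is above potential 2016, so over time expected prices rise and SRAS shifts left until y returns to 2016.
Long run: y = 2016 on the AD curve gives 2016 = 3721 − 12p, so p = 142.08.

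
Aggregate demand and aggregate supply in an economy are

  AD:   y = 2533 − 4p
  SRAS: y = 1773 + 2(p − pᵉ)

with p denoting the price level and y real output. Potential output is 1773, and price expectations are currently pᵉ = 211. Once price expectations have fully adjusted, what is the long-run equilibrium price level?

Long-run p = 190

Short run: with pᵉ = 211, SRAS is y = 1351 + 2p. Setting AD = SRAS gives 1182 = 6p, so p = 197 and y = 2533 − 4·197 = 1745.
Output 1745 is below potential 1773, so over time expected prices fall and SRAS shifts right until y returns to 1773.
Long run: y = 1773 on the AD curve gives 1773 = 2533 − 4p, so p = 190.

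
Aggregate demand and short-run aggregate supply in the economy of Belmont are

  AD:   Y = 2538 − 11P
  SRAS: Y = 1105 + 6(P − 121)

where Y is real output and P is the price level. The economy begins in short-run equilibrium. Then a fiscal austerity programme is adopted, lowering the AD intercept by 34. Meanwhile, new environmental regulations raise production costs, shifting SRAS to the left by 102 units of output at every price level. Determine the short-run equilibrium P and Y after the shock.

After both shocks: AD is Y = 2504 − 11P and SRAS is Y = 277 + 6P.
Setting them equal: 2227 = 17P, so P = 131.
Y = 2504 − 11·131 = 1063.

P = 131, Y = 1063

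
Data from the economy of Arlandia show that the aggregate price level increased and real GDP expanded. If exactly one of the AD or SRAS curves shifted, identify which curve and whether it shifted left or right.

P rose and Y rose. An AD shift moves P and Y in the same direction; an SRAS shift moves them in opposite directions.
Here P and Y moved in the same direction, so the AD curve shifted.
Since Y rose, AD shifted right.

AD shifted right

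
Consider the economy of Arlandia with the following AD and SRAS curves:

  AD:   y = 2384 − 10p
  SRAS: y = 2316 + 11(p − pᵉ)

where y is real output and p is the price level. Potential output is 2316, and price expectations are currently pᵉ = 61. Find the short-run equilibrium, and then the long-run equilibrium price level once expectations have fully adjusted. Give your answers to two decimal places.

Short run: with pᵉ = 61, SRAS is y = 1645 + 11p. Setting AD = SRAS gives 739 = 21p, so p = 35.19 and y = 2384 − 10p = 2032.10.
Output 2032.10 is below potential 2316, so over time expected prices fall and SRAS shifts right until y returns to 2316.
Long run: y = 2316 on the AD curve gives 2316 = 2384 − 10p, so p = 6.80.

Short run: p = 35.19, y = 2032.10. Long run: p = 6.80.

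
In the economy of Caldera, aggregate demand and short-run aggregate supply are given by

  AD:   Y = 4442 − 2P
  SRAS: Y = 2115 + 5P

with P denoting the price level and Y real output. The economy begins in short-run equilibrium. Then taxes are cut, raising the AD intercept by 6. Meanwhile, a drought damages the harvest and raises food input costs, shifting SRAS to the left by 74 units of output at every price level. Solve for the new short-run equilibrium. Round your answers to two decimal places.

After both shocks: AD is Y = 4448 − 2P and SRAS is Y = 2041 + 5P.
Setting them equal: 2407 = 7P, so P = 343.86.
Substituting into AD, Y = 3760.29.

P = 343.86, Y = 3760.29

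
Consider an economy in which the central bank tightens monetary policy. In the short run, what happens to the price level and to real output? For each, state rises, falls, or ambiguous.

Price level: falls; output: falls

This is a negative demand shock: AD shifts left.
Moving along the upward-sloping SRAS curve, P falls and Y falls.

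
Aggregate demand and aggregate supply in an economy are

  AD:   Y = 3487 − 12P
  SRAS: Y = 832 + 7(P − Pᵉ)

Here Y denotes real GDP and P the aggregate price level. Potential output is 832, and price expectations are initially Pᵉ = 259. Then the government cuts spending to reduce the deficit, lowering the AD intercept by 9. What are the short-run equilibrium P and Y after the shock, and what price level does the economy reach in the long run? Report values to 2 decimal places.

AD shifts left: new AD is Y = 3478 − 12P. With Pᵉ = 259, SRAS is Y = 7P − 981.
Short run: 3478 − 12P = 7P − 981 gives 4459 = 19P, so P = 234.68 and Y = 3478 − 12P = 661.79.
Y = 661.79 is below potential 832; expectations adjust and SRAS shifts right until Y = 832.
Long run: on the new AD curve, 832 = 3478 − 12P gives P = 220.50.

Short run: P = 234.68, Y = 661.79. Long run: P = 220.50.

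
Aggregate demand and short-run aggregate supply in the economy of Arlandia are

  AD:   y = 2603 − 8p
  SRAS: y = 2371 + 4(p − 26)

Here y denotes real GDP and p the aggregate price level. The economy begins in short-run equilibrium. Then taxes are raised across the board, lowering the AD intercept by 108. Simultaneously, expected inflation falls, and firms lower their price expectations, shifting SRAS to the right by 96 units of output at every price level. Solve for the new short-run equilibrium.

p = 11, y = 2407

After both shocks: AD is y = 2495 − 8p and SRAS is y = 2363 + 4p.
Setting them equal: 132 = 12p, so p = 11.
y = 2495 − 8·11 = 2407.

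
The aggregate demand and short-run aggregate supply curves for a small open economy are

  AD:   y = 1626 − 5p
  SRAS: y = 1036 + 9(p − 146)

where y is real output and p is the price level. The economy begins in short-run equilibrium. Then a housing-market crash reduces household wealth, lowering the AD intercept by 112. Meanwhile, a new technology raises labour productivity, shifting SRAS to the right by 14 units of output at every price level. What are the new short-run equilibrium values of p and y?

p = 127, y = 879

After both shocks: AD is y = 1514 − 5p and SRAS is y = 9p − 264.
Setting them equal: 1778 = 14p, so p = 127.
y = 1514 − 5·127 = 879.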